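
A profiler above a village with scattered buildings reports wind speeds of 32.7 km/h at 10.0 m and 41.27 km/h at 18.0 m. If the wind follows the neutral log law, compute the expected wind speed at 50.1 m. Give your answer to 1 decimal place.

56.2 km/h

Log law: V ∝ ln(z/z₀). From the pair, with r = V₁/V₂ = 0.79234,
ln z₀ = (ln z₁ − r·ln z₂)/(1 − r) = (2.3026 − 0.79234×2.8904)/0.20766 = 0.0598 → z₀ = 1.062 m
V₃ = V₁ · ln(z₃/z₀)/ln(z₁/z₀) = 32.7 × 3.8542/2.2428 = 56.1949 km/h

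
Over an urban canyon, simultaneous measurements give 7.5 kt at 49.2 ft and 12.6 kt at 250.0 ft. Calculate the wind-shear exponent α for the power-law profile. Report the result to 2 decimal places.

α ≈ 0.32

Power law: V₂/V₁ = (z₂/z₁)^α ⇒ α = ln(V₂/V₁) / ln(z₂/z₁)
α = ln(12.6/7.5) / ln(250.0/49.2) = ln(1.6800) / ln(5.0813)
  = 0.51879 / 1.62557 = 0.31915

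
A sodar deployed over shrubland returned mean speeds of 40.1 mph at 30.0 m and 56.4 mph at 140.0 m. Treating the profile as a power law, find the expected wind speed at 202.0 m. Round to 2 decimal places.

61.17 mph

First find α: α = ln(V₂/V₁)/ln(z₂/z₁) = ln(56.4/40.1)/ln(140.0/30.0) = 0.34109/1.54045 = 0.2214
Extrapolate from 140.0 m to 202.0 m: V₃ = 56.4 × (202.0/140.0)^0.2214 = 56.4 × 1.0846 = 61.1695 mph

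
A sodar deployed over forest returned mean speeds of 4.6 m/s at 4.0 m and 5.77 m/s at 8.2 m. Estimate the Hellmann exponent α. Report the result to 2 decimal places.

Power law: V₂/V₁ = (z₂/z₁)^α ⇒ α = ln(V₂/V₁) / ln(z₂/z₁)
α = ln(5.77/4.6) / ln(8.2/4.0) = ln(1.2543) / ln(2.0500)
  = 0.22662 / 0.71784 = 0.31569

α ≈ 0.32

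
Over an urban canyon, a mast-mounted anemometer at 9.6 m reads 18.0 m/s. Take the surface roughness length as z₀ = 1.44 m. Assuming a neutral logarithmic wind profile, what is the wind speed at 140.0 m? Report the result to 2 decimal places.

43.43 m/s

Log law: V(z) ∝ ln(z/z₀), so V₂/V₁ = ln(z₂/z₀) / ln(z₁/z₀).
ln(140.0/1.44) = 4.5770, ln(9.6/1.44) = 1.8971
V₂ = 18.0 × 4.5770/1.8971 = 18.0 × 2.4126 = 43.4269 m/s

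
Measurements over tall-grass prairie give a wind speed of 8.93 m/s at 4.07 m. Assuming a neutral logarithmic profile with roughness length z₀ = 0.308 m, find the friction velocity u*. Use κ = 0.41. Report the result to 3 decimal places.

Log law: V(z) = (u*/κ) · ln(z/z₀) ⇒ u* = κ · V / ln(z/z₀)
u* = 0.41 × 8.93 / ln(4.07/0.308) = 0.41 × 8.93 / 2.5813
   = 3.6613 / 2.5813 = 1.4184 m/s

u* ≈ 1.418 m/s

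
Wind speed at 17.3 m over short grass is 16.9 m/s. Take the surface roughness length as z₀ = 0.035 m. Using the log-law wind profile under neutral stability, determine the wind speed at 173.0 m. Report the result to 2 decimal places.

Log law: V(z) ∝ ln(z/z₀), so V₂/V₁ = ln(z₂/z₀) / ln(z₁/z₀).
ln(173.0/0.035) = 8.5057, ln(17.3/0.035) = 6.2031
V₂ = 16.9 × 8.5057/6.2031 = 16.9 × 1.3712 = 23.1733 m/s

23.17 m/s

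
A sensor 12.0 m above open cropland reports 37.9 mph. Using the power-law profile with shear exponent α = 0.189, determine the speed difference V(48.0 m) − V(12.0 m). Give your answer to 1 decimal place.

Power law: V₂ = V₁ · (z₂/z₁)^α = 37.9 × (4.0000)^0.189 = 49.2525 mph
ΔV = 49.2525 − 37.9 = 11.3525 mph

11.4 mph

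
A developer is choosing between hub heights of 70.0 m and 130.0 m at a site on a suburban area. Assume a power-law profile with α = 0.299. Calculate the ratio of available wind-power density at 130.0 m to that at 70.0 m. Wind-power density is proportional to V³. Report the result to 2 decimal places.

1.74

Speed ratio: V_B/V_A = (z_B/z_A)^α = (130.0/70.0)^0.299 = (1.8571)^0.299 = 1.20333
Power-density ratio: P_B/P_A = (V_B/V_A)³ = (1.20333)³ = 1.74243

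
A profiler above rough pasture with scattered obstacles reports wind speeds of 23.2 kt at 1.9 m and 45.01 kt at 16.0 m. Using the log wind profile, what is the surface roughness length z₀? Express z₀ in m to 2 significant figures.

z₀ ≈ 0.20 m

Log law: V(z) ∝ ln(z/z₀). With r = V₁/V₂ = 23.2/45.01 = 0.51544,
r · ln(z₂/z₀) = ln(z₁/z₀) ⇒ ln z₀ = (ln z₁ − r·ln z₂)/(1 − r)
ln z₀ = (0.64185 − 0.51544×2.77259) / 0.48456 = -1.6247
z₀ = exp(-1.6247) = 0.1970 m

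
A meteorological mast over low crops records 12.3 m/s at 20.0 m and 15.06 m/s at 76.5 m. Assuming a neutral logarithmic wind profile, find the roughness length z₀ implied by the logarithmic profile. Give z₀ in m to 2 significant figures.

Log law: V(z) ∝ ln(z/z₀). With r = V₁/V₂ = 12.3/15.06 = 0.81673,
r · ln(z₂/z₀) = ln(z₁/z₀) ⇒ ln z₀ = (ln z₁ − r·ln z₂)/(1 − r)
ln z₀ = (2.99573 − 0.81673×4.33729) / 0.18327 = -2.9830
z₀ = exp(-2.9830) = 0.05064 m

z₀ ≈ 0.051 m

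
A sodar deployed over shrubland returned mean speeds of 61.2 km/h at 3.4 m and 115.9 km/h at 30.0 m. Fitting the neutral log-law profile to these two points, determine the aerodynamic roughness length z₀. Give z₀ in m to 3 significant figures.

Log law: V(z) ∝ ln(z/z₀). With r = V₁/V₂ = 61.2/115.9 = 0.52804,
r · ln(z₂/z₀) = ln(z₁/z₀) ⇒ ln z₀ = (ln z₁ − r·ln z₂)/(1 − r)
ln z₀ = (1.22378 − 0.52804×3.40120) / 0.47196 = -1.2124
z₀ = exp(-1.2124) = 0.2975 m

z₀ ≈ 0.297 m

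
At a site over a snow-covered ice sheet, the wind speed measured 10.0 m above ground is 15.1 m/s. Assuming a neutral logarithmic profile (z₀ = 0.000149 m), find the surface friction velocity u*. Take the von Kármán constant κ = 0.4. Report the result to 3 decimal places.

u* ≈ 0.543 m/s

Log law: V(z) = (u*/κ) · ln(z/z₀) ⇒ u* = κ · V / ln(z/z₀)
u* = 0.4 × 15.1 / ln(10.0/0.000149) = 0.4 × 15.1 / 11.1141
   = 6.0400 / 11.1141 = 0.5435 m/s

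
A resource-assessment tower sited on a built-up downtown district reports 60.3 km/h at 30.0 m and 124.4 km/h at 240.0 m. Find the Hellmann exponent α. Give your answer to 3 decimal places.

α ≈ 0.348

Power law: V₂/V₁ = (z₂/z₁)^α ⇒ α = ln(V₂/V₁) / ln(z₂/z₁)
α = ln(124.4/60.3) / ln(240.0/30.0) = ln(2.0630) / ln(8.0000)
  = 0.72417 / 2.07944 = 0.34825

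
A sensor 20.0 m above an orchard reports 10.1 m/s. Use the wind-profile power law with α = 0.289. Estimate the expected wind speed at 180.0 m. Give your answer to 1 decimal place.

19.1 m/s

Power-law profile: V₂ = V₁ · (z₂/z₁)^α
V₂ = 10.1 × (180.0/20.0)^0.289 = 10.1 × (9.0000)^0.289
    = 10.1 × 1.8870 = 19.0589 m/s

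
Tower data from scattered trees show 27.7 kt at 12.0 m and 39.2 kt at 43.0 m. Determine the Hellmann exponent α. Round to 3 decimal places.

α ≈ 0.272

Power law: V₂/V₁ = (z₂/z₁)^α ⇒ α = ln(V₂/V₁) / ln(z₂/z₁)
α = ln(39.2/27.7) / ln(43.0/12.0) = ln(1.4152) / ln(3.5833)
  = 0.34724 / 1.27629 = 0.27207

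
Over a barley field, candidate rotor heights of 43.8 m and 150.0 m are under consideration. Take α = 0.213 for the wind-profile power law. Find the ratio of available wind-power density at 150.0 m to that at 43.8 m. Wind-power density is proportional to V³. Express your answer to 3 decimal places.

Speed ratio: V_B/V_A = (z_B/z_A)^α = (150.0/43.8)^0.213 = (3.4247)^0.213 = 1.29979
Power-density ratio: P_B/P_A = (V_B/V_A)³ = (1.29979)³ = 2.19594

2.196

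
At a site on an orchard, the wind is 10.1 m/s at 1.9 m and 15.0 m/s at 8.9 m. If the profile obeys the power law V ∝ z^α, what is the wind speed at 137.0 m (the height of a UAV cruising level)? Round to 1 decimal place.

First find α: α = ln(V₂/V₁)/ln(z₂/z₁) = ln(15.0/10.1)/ln(8.9/1.9) = 0.39551/1.54420 = 0.2561
Extrapolate from 8.9 m to 137.0 m: V₃ = 15.0 × (137.0/8.9)^0.2561 = 15.0 × 2.0142 = 30.2136 m/s

30.2 m/s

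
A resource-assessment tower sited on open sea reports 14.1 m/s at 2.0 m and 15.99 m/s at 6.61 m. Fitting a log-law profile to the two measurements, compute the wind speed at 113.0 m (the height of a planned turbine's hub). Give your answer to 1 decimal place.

20.5 m/s

Log law: V ∝ ln(z/z₀). From the pair, with r = V₁/V₂ = 0.88180,
ln z₀ = (ln z₁ − r·ln z₂)/(1 − r) = (0.6931 − 0.88180×1.8886)/0.11820 = -8.2252 → z₀ = 0.0002678 m
V₃ = V₁ · ln(z₃/z₀)/ln(z₁/z₀) = 14.1 × 12.9526/8.9183 = 20.4782 m/s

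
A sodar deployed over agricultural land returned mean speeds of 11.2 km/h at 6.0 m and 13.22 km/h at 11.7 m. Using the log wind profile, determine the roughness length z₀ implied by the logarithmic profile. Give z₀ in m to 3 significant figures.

z₀ ≈ 0.148 m

Log law: V(z) ∝ ln(z/z₀). With r = V₁/V₂ = 11.2/13.22 = 0.84720,
r · ln(z₂/z₀) = ln(z₁/z₀) ⇒ ln z₀ = (ln z₁ − r·ln z₂)/(1 − r)
ln z₀ = (1.79176 − 0.84720×2.45959) / 0.15280 = -1.9111
z₀ = exp(-1.9111) = 0.1479 m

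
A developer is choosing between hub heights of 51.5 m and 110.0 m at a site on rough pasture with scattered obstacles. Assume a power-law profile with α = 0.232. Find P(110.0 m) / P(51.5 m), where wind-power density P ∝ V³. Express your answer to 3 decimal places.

Speed ratio: V_B/V_A = (z_B/z_A)^α = (110.0/51.5)^0.232 = (2.1359)^0.232 = 1.19251
Power-density ratio: P_B/P_A = (V_B/V_A)³ = (1.19251)³ = 1.69587

1.696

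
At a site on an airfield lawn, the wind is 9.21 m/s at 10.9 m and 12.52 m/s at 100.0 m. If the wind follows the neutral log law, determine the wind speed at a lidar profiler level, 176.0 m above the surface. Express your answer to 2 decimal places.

13.36 m/s

Log law: V ∝ ln(z/z₀). From the pair, with r = V₁/V₂ = 0.73562,
ln z₀ = (ln z₁ − r·ln z₂)/(1 − r) = (2.3888 − 0.73562×4.6052)/0.26438 = -3.7783 → z₀ = 0.02286 m
V₃ = V₁ · ln(z₃/z₀)/ln(z₁/z₀) = 9.21 × 8.9488/6.1671 = 13.3642 m/s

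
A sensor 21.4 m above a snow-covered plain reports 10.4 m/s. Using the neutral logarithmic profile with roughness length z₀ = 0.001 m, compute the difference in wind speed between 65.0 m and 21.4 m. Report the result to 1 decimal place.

1.2 m/s

Log law: V₂ = V₁ · ln(z₂/z₀)/ln(z₁/z₀) = 10.4 × 11.0821/9.9711 = 11.5588 m/s
ΔV = 11.5588 − 10.4 = 1.1588 m/s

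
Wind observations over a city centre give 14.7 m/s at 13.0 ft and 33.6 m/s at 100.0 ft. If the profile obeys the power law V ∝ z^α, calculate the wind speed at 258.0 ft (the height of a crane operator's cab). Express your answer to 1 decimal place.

49.3 m/s

First find α: α = ln(V₂/V₁)/ln(z₂/z₁) = ln(33.6/14.7)/ln(100.0/13.0) = 0.82668/2.04022 = 0.4052
Extrapolate from 100.0 ft to 258.0 ft: V₃ = 33.6 × (258.0/100.0)^0.4052 = 33.6 × 1.4682 = 49.3314 m/s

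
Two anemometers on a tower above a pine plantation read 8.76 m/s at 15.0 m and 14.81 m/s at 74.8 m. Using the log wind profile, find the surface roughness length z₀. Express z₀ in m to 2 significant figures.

Log law: V(z) ∝ ln(z/z₀). With r = V₁/V₂ = 8.76/14.81 = 0.59149,
r · ln(z₂/z₀) = ln(z₁/z₀) ⇒ ln z₀ = (ln z₁ − r·ln z₂)/(1 − r)
ln z₀ = (2.70805 − 0.59149×4.31482) / 0.40851 = 0.3816
z₀ = exp(0.3816) = 1.465 m

z₀ ≈ 1.5 m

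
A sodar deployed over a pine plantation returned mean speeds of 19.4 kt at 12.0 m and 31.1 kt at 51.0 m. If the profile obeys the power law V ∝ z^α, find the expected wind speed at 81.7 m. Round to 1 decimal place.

First find α: α = ln(V₂/V₁)/ln(z₂/z₁) = ln(31.1/19.4)/ln(51.0/12.0) = 0.47193/1.44692 = 0.3262
Extrapolate from 51.0 m to 81.7 m: V₃ = 31.1 × (81.7/51.0)^0.3262 = 31.1 × 1.1661 = 36.2669 kt

36.3 kt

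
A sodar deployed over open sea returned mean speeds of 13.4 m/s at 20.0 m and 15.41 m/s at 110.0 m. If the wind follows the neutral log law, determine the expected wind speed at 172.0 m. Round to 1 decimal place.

15.9 m/s

Log law: V ∝ ln(z/z₀). From the pair, with r = V₁/V₂ = 0.86957,
ln z₀ = (ln z₁ − r·ln z₂)/(1 − r) = (2.9957 − 0.86957×4.7005)/0.13043 = -8.3693 → z₀ = 0.0002319 m
V₃ = V₁ · ln(z₃/z₀)/ln(z₁/z₀) = 13.4 × 13.5167/11.3650 = 15.9371 m/s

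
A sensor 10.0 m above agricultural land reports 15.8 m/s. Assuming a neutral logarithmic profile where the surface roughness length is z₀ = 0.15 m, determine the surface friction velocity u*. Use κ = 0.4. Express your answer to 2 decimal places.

u* ≈ 1.50 m/s

Log law: V(z) = (u*/κ) · ln(z/z₀) ⇒ u* = κ · V / ln(z/z₀)
u* = 0.4 × 15.8 / ln(10.0/0.15) = 0.4 × 15.8 / 4.1997
   = 6.3200 / 4.1997 = 1.5049 m/s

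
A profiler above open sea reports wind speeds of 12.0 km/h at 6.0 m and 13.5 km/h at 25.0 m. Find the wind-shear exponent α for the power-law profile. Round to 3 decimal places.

Power law: V₂/V₁ = (z₂/z₁)^α ⇒ α = ln(V₂/V₁) / ln(z₂/z₁)
α = ln(13.5/12.0) / ln(25.0/6.0) = ln(1.1250) / ln(4.1667)
  = 0.11778 / 1.42712 = 0.08253

α ≈ 0.083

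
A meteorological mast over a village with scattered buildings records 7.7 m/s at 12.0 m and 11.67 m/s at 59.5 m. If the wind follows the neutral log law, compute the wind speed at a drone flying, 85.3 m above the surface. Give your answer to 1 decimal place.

12.6 m/s

Log law: V ∝ ln(z/z₀). From the pair, with r = V₁/V₂ = 0.65981,
ln z₀ = (ln z₁ − r·ln z₂)/(1 − r) = (2.4849 − 0.65981×4.0860)/0.34019 = -0.6204 → z₀ = 0.5377 m
V₃ = V₁ · ln(z₃/z₀)/ln(z₁/z₀) = 7.7 × 5.0666/3.1053 = 12.5631 m/s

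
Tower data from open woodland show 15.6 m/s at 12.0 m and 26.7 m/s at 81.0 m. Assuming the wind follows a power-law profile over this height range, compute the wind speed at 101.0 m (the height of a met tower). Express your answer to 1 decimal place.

First find α: α = ln(V₂/V₁)/ln(z₂/z₁) = ln(26.7/15.6)/ln(81.0/12.0) = 0.53739/1.90954 = 0.2814
Extrapolate from 81.0 m to 101.0 m: V₃ = 26.7 × (101.0/81.0)^0.2814 = 26.7 × 1.0641 = 28.4107 m/s

28.4 m/s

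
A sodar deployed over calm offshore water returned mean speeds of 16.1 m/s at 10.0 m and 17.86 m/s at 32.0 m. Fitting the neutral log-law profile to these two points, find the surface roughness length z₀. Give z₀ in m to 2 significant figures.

Log law: V(z) ∝ ln(z/z₀). With r = V₁/V₂ = 16.1/17.86 = 0.90146,
r · ln(z₂/z₀) = ln(z₁/z₀) ⇒ ln z₀ = (ln z₁ − r·ln z₂)/(1 − r)
ln z₀ = (2.30259 − 0.90146×3.46574) / 0.09854 = -8.3376
z₀ = exp(-8.3376) = 0.0002393 m

z₀ ≈ 0.00024 m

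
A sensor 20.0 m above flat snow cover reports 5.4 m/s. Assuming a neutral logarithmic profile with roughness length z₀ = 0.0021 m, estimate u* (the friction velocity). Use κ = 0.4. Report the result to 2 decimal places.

Log law: V(z) = (u*/κ) · ln(z/z₀) ⇒ u* = κ · V / ln(z/z₀)
u* = 0.4 × 5.4 / ln(20.0/0.0021) = 0.4 × 5.4 / 9.1616
   = 2.1600 / 9.1616 = 0.2358 m/s

u* ≈ 0.24 m/s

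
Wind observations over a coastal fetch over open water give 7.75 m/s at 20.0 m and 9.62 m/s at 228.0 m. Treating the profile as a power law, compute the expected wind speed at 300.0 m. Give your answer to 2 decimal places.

9.86 m/s

First find α: α = ln(V₂/V₁)/ln(z₂/z₁) = ln(9.62/7.75)/ln(228.0/20.0) = 0.21615/2.43361 = 0.0888
Extrapolate from 228.0 m to 300.0 m: V₃ = 9.62 × (300.0/228.0)^0.0888 = 9.62 × 1.0247 = 9.8574 m/s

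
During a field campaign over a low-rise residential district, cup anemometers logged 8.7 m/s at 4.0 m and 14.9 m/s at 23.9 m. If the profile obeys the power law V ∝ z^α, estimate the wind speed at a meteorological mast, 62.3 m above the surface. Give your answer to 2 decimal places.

First find α: α = ln(V₂/V₁)/ln(z₂/z₁) = ln(14.9/8.7)/ln(23.9/4.0) = 0.53804/1.78758 = 0.3010
Extrapolate from 23.9 m to 62.3 m: V₃ = 14.9 × (62.3/23.9)^0.3010 = 14.9 × 1.3343 = 19.8803 m/s

19.88 m/s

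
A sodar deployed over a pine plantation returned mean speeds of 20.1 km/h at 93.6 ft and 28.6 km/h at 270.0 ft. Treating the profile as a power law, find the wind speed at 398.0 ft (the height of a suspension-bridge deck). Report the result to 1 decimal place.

32.5 km/h

First find α: α = ln(V₂/V₁)/ln(z₂/z₁) = ln(28.6/20.1)/ln(270.0/93.6) = 0.35269/1.05939 = 0.3329
Extrapolate from 270.0 ft to 398.0 ft: V₃ = 28.6 × (398.0/270.0)^0.3329 = 28.6 × 1.1379 = 32.5438 km/h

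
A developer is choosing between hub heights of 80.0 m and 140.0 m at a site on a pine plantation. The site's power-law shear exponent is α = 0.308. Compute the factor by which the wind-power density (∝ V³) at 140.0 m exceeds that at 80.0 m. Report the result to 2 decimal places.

1.68

Speed ratio: V_B/V_A = (z_B/z_A)^α = (140.0/80.0)^0.308 = (1.7500)^0.308 = 1.18811
Power-density ratio: P_B/P_A = (V_B/V_A)³ = (1.18811)³ = 1.67713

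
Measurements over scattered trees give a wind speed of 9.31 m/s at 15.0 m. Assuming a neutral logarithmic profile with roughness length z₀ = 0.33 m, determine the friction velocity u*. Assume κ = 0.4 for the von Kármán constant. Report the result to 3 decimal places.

Log law: V(z) = (u*/κ) · ln(z/z₀) ⇒ u* = κ · V / ln(z/z₀)
u* = 0.4 × 9.31 / ln(15.0/0.33) = 0.4 × 9.31 / 3.8167
   = 3.7240 / 3.8167 = 0.9757 m/s

u* ≈ 0.976 m/s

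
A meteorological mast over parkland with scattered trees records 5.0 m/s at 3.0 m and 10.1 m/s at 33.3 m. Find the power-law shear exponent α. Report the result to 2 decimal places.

α ≈ 0.29

Power law: V₂/V₁ = (z₂/z₁)^α ⇒ α = ln(V₂/V₁) / ln(z₂/z₁)
α = ln(10.1/5.0) / ln(33.3/3.0) = ln(2.0200) / ln(11.1000)
  = 0.70310 / 2.40695 = 0.29211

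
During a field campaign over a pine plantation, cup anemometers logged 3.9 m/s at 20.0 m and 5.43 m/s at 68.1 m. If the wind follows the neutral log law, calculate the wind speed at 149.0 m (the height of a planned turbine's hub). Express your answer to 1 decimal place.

Log law: V ∝ ln(z/z₀). From the pair, with r = V₁/V₂ = 0.71823,
ln z₀ = (ln z₁ − r·ln z₂)/(1 − r) = (2.9957 − 0.71823×4.2210)/0.28177 = -0.1274 → z₀ = 0.8803 m
V₃ = V₁ · ln(z₃/z₀)/ln(z₁/z₀) = 3.9 × 5.1314/3.1232 = 6.4077 m/s

6.4 m/s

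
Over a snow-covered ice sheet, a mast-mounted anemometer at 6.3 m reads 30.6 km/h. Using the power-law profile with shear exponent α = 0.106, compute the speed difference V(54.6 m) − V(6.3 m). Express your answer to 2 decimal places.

7.87 km/h

Power law: V₂ = V₁ · (z₂/z₁)^α = 30.6 × (8.6667)^0.106 = 38.4710 km/h
ΔV = 38.4710 − 30.6 = 7.8710 km/h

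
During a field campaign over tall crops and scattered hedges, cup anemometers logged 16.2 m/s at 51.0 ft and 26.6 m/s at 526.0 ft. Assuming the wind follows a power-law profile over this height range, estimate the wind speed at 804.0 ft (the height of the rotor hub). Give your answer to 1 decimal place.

First find α: α = ln(V₂/V₁)/ln(z₂/z₁) = ln(26.6/16.2)/ln(526.0/51.0) = 0.49590/2.33348 = 0.2125
Extrapolate from 526.0 ft to 804.0 ft: V₃ = 26.6 × (804.0/526.0)^0.2125 = 26.6 × 1.0944 = 29.1100 m/s

29.1 m/s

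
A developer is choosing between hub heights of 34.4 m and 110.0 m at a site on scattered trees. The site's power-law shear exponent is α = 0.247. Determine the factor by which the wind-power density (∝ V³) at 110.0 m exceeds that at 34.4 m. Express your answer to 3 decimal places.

2.366

Speed ratio: V_B/V_A = (z_B/z_A)^α = (110.0/34.4)^0.247 = (3.1977)^0.247 = 1.33258
Power-density ratio: P_B/P_A = (V_B/V_A)³ = (1.33258)³ = 2.36637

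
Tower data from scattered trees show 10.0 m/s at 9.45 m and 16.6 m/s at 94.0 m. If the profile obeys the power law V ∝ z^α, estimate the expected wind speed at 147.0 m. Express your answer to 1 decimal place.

18.3 m/s

First find α: α = ln(V₂/V₁)/ln(z₂/z₁) = ln(16.6/10.0)/ln(94.0/9.45) = 0.50682/2.29728 = 0.2206
Extrapolate from 94.0 m to 147.0 m: V₃ = 16.6 × (147.0/94.0)^0.2206 = 16.6 × 1.1037 = 18.3210 m/s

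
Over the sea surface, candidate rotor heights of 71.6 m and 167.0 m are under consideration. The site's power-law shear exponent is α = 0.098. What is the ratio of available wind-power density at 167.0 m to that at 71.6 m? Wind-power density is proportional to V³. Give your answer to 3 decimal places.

Speed ratio: V_B/V_A = (z_B/z_A)^α = (167.0/71.6)^0.098 = (2.3324)^0.098 = 1.08654
Power-density ratio: P_B/P_A = (V_B/V_A)³ = (1.08654)³ = 1.28273

1.283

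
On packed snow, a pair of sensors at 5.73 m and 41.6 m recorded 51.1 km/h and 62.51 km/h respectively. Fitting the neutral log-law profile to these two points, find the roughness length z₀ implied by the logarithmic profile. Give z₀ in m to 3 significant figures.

Log law: V(z) ∝ ln(z/z₀). With r = V₁/V₂ = 51.1/62.51 = 0.81747,
r · ln(z₂/z₀) = ln(z₁/z₀) ⇒ ln z₀ = (ln z₁ − r·ln z₂)/(1 − r)
ln z₀ = (1.74572 − 0.81747×3.72810) / 0.18253 = -7.1324
z₀ = exp(-7.1324) = 0.0007988 m

z₀ ≈ 0.000799 m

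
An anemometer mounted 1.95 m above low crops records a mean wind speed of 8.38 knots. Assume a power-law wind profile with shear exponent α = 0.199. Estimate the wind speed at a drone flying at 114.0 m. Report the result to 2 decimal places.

18.83 knots

Power-law profile: V₂ = V₁ · (z₂/z₁)^α
V₂ = 8.38 × (114.0/1.95)^0.199 = 8.38 × (58.4615)^0.199
    = 8.38 × 2.2470 = 18.8300 knots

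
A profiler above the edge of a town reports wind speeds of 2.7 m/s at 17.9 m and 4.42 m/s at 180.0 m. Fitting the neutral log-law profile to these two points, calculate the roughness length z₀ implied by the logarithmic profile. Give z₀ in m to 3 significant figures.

Log law: V(z) ∝ ln(z/z₀). With r = V₁/V₂ = 2.7/4.42 = 0.61086,
r · ln(z₂/z₀) = ln(z₁/z₀) ⇒ ln z₀ = (ln z₁ − r·ln z₂)/(1 − r)
ln z₀ = (2.88480 − 0.61086×5.19296) / 0.38914 = -0.7385
z₀ = exp(-0.7385) = 0.4778 m

z₀ ≈ 0.478 m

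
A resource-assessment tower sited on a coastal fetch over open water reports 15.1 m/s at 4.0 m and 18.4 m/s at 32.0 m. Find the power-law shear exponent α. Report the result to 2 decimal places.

α ≈ 0.10

Power law: V₂/V₁ = (z₂/z₁)^α ⇒ α = ln(V₂/V₁) / ln(z₂/z₁)
α = ln(18.4/15.1) / ln(32.0/4.0) = ln(1.2185) / ln(8.0000)
  = 0.19766 / 2.07944 = 0.09505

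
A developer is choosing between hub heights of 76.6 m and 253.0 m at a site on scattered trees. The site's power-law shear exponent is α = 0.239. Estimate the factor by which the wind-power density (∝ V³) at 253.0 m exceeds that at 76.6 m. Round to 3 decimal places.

Speed ratio: V_B/V_A = (z_B/z_A)^α = (253.0/76.6)^0.239 = (3.3029)^0.239 = 1.33050
Power-density ratio: P_B/P_A = (V_B/V_A)³ = (1.33050)³ = 2.35530

2.355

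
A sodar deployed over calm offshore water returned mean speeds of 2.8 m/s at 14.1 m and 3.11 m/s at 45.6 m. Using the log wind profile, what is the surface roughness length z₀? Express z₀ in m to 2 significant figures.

Log law: V(z) ∝ ln(z/z₀). With r = V₁/V₂ = 2.8/3.11 = 0.90032,
r · ln(z₂/z₀) = ln(z₁/z₀) ⇒ ln z₀ = (ln z₁ − r·ln z₂)/(1 − r)
ln z₀ = (2.64617 − 0.90032×3.81991) / 0.09968 = -7.9553
z₀ = exp(-7.9553) = 0.0003508 m

z₀ ≈ 0.00035 m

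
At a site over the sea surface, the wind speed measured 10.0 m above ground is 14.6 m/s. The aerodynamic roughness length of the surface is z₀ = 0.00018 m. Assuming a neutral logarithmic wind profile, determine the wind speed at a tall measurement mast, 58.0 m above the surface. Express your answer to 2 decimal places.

Log law: V(z) ∝ ln(z/z₀), so V₂/V₁ = ln(z₂/z₀) / ln(z₁/z₀).
ln(58.0/0.00018) = 12.6830, ln(10.0/0.00018) = 10.9251
V₂ = 14.6 × 12.6830/10.9251 = 14.6 × 1.1609 = 16.9491 m/s

16.95 m/s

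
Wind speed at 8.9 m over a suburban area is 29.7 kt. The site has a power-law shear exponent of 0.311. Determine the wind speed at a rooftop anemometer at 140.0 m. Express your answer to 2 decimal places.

69.97 kt

Power-law profile: V₂ = V₁ · (z₂/z₁)^α
V₂ = 29.7 × (140.0/8.9)^0.311 = 29.7 × (15.7303)^0.311
    = 29.7 × 2.3561 = 69.9749 kt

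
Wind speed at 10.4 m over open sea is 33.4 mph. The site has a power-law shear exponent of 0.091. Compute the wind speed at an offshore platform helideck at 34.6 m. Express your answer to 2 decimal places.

Power-law profile: V₂ = V₁ · (z₂/z₁)^α
V₂ = 33.4 × (34.6/10.4)^0.091 = 33.4 × (3.3269)^0.091
    = 33.4 × 1.1156 = 37.2608 mph

37.26 mph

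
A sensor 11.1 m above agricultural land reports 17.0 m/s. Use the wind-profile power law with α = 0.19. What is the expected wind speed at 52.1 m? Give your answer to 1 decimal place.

Power-law profile: V₂ = V₁ · (z₂/z₁)^α
V₂ = 17.0 × (52.1/11.1)^0.19 = 17.0 × (4.6937)^0.19
    = 17.0 × 1.3415 = 22.8053 m/s

22.8 m/s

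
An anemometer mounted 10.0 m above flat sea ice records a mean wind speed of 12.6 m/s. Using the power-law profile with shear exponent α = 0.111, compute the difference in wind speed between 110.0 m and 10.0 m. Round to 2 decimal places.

3.84 m/s

Power law: V₂ = V₁ · (z₂/z₁)^α = 12.6 × (11.0000)^0.111 = 16.4424 m/s
ΔV = 16.4424 − 12.6 = 3.8424 m/s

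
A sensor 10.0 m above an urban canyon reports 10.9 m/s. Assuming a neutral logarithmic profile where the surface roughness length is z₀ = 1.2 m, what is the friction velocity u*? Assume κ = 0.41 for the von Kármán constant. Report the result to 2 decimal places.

Log law: V(z) = (u*/κ) · ln(z/z₀) ⇒ u* = κ · V / ln(z/z₀)
u* = 0.41 × 10.9 / ln(10.0/1.2) = 0.41 × 10.9 / 2.1203
   = 4.4690 / 2.1203 = 2.1078 m/s

u* ≈ 2.11 m/s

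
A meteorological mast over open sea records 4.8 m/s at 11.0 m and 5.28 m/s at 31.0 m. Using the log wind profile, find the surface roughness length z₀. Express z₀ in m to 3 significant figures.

z₀ ≈ 0.000348 m

Log law: V(z) ∝ ln(z/z₀). With r = V₁/V₂ = 4.8/5.28 = 0.90909,
r · ln(z₂/z₀) = ln(z₁/z₀) ⇒ ln z₀ = (ln z₁ − r·ln z₂)/(1 − r)
ln z₀ = (2.39790 − 0.90909×3.43399) / 0.09091 = -7.9630
z₀ = exp(-7.9630) = 0.0003481 m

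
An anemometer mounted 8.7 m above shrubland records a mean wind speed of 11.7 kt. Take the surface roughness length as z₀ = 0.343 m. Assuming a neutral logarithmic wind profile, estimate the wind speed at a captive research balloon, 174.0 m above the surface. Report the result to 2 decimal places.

22.54 kt

Log law: V(z) ∝ ln(z/z₀), so V₂/V₁ = ln(z₂/z₀) / ln(z₁/z₀).
ln(174.0/0.343) = 6.2291, ln(8.7/0.343) = 3.2333
V₂ = 11.7 × 6.2291/3.2333 = 11.7 × 1.9265 = 22.5402 kt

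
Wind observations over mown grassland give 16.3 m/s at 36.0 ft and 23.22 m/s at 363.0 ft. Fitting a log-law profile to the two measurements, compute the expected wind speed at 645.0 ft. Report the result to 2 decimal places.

Log law: V ∝ ln(z/z₀). From the pair, with r = V₁/V₂ = 0.70198,
ln z₀ = (ln z₁ − r·ln z₂)/(1 − r) = (3.5835 − 0.70198×5.8944)/0.29802 = -1.8597 → z₀ = 0.1557 ft
V₃ = V₁ · ln(z₃/z₀)/ln(z₁/z₀) = 16.3 × 8.3290/5.4433 = 24.9414 m/s

24.94 m/s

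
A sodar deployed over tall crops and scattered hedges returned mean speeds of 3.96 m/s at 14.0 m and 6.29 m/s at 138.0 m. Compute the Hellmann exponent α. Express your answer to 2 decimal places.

Power law: V₂/V₁ = (z₂/z₁)^α ⇒ α = ln(V₂/V₁) / ln(z₂/z₁)
α = ln(6.29/3.96) / ln(138.0/14.0) = ln(1.5884) / ln(9.8571)
  = 0.46272 / 2.28820 = 0.20222

α ≈ 0.20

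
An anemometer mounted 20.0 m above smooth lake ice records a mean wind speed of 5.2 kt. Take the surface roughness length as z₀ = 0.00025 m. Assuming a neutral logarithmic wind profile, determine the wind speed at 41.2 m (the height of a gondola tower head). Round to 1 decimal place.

5.5 kt

Log law: V(z) ∝ ln(z/z₀), so V₂/V₁ = ln(z₂/z₀) / ln(z₁/z₀).
ln(41.2/0.00025) = 12.0125, ln(20.0/0.00025) = 11.2898
V₂ = 5.2 × 12.0125/11.2898 = 5.2 × 1.0640 = 5.5329 kt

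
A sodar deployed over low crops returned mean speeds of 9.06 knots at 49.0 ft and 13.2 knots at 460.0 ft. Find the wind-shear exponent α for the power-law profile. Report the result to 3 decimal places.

Power law: V₂/V₁ = (z₂/z₁)^α ⇒ α = ln(V₂/V₁) / ln(z₂/z₁)
α = ln(13.2/9.06) / ln(460.0/49.0) = ln(1.4570) / ln(9.3878)
  = 0.37635 / 2.23941 = 0.16806

α ≈ 0.168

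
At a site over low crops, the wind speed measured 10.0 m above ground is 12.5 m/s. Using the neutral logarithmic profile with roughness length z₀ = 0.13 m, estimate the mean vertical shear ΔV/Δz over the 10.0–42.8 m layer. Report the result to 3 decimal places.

Log law: V₂ = V₁ · ln(z₂/z₀)/ln(z₁/z₀) = 12.5 × 5.7968/4.3428 = 16.6849 m/s
ΔV/Δz = (16.6849 − 12.5)/(42.8 − 10.0) = 4.1849/32.8000 = 0.12759 m/s/m

0.128 m/s/m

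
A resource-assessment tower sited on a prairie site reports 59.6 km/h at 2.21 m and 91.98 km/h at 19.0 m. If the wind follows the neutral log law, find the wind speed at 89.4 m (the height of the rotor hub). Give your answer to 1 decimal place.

Log law: V ∝ ln(z/z₀). From the pair, with r = V₁/V₂ = 0.64797,
ln z₀ = (ln z₁ − r·ln z₂)/(1 − r) = (0.7930 − 0.64797×2.9444)/0.35203 = -3.1671 → z₀ = 0.04213 m
V₃ = V₁ · ln(z₃/z₀)/ln(z₁/z₀) = 59.6 × 7.6602/3.9600 = 115.2882 km/h

115.3 km/h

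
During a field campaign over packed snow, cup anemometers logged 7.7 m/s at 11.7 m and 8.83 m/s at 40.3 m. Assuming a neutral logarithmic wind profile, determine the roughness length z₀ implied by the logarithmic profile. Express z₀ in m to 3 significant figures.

z₀ ≈ 0.00256 m

Log law: V(z) ∝ ln(z/z₀). With r = V₁/V₂ = 7.7/8.83 = 0.87203,
r · ln(z₂/z₀) = ln(z₁/z₀) ⇒ ln z₀ = (ln z₁ − r·ln z₂)/(1 − r)
ln z₀ = (2.45959 − 0.87203×3.69635) / 0.12797 = -5.9679
z₀ = exp(-5.9679) = 0.002560 m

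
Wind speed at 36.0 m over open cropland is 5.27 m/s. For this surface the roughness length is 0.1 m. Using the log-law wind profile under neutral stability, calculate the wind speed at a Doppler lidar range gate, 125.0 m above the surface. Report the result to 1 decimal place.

6.4 m/s

Log law: V(z) ∝ ln(z/z₀), so V₂/V₁ = ln(z₂/z₀) / ln(z₁/z₀).
ln(125.0/0.1) = 7.1309, ln(36.0/0.1) = 5.8861
V₂ = 5.27 × 7.1309/5.8861 = 5.27 × 1.2115 = 6.3845 m/s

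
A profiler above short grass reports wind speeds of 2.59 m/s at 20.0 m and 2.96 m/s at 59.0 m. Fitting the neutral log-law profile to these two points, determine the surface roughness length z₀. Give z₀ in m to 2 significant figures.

Log law: V(z) ∝ ln(z/z₀). With r = V₁/V₂ = 2.59/2.96 = 0.87500,
r · ln(z₂/z₀) = ln(z₁/z₀) ⇒ ln z₀ = (ln z₁ − r·ln z₂)/(1 − r)
ln z₀ = (2.99573 − 0.87500×4.07754) / 0.12500 = -4.5769
z₀ = exp(-4.5769) = 0.01029 m

z₀ ≈ 0.010 m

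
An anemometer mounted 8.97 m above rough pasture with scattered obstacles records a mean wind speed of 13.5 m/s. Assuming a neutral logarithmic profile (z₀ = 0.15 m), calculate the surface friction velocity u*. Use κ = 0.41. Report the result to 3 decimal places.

Log law: V(z) = (u*/κ) · ln(z/z₀) ⇒ u* = κ · V / ln(z/z₀)
u* = 0.41 × 13.5 / ln(8.97/0.15) = 0.41 × 13.5 / 4.0910
   = 5.5350 / 4.0910 = 1.3530 m/s

u* ≈ 1.353 m/s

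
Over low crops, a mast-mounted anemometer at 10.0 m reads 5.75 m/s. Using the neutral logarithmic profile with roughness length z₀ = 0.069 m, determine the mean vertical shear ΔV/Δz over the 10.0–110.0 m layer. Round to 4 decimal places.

Log law: V₂ = V₁ · ln(z₂/z₀)/ln(z₁/z₀) = 5.75 × 7.3741/4.9762 = 8.5207 m/s
ΔV/Δz = (8.5207 − 5.75)/(110.0 − 10.0) = 2.7707/100.0000 = 0.02771 m/s/m

0.0277 m/s/m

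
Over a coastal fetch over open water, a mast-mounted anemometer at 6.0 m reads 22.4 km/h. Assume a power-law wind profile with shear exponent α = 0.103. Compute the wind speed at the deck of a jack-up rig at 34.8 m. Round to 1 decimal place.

Power-law profile: V₂ = V₁ · (z₂/z₁)^α
V₂ = 22.4 × (34.8/6.0)^0.103 = 22.4 × (5.8000)^0.103
    = 22.4 × 1.1985 = 26.8461 km/h

26.8 km/h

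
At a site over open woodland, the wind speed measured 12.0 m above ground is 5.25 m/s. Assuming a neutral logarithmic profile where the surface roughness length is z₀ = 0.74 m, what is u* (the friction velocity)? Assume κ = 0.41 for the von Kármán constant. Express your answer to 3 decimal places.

u* ≈ 0.773 m/s

Log law: V(z) = (u*/κ) · ln(z/z₀) ⇒ u* = κ · V / ln(z/z₀)
u* = 0.41 × 5.25 / ln(12.0/0.74) = 0.41 × 5.25 / 2.7860
   = 2.1525 / 2.7860 = 0.7726 m/s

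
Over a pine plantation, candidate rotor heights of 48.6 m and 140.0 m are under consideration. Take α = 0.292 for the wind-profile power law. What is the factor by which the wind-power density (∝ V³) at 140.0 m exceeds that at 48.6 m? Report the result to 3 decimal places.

Speed ratio: V_B/V_A = (z_B/z_A)^α = (140.0/48.6)^0.292 = (2.8807)^0.292 = 1.36198
Power-density ratio: P_B/P_A = (V_B/V_A)³ = (1.36198)³ = 2.52647

2.526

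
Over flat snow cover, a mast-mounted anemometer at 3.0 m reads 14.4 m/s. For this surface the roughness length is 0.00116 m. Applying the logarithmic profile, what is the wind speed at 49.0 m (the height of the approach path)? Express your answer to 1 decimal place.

Log law: V(z) ∝ ln(z/z₀), so V₂/V₁ = ln(z₂/z₀) / ln(z₁/z₀).
ln(49.0/0.00116) = 10.6512, ln(3.0/0.00116) = 7.8579
V₂ = 14.4 × 10.6512/7.8579 = 14.4 × 1.3555 = 19.5187 m/s

19.5 m/s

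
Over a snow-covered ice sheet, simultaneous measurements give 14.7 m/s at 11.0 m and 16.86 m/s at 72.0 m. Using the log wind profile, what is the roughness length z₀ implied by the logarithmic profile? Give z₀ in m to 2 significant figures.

z₀ ≈ 0.000031 m

Log law: V(z) ∝ ln(z/z₀). With r = V₁/V₂ = 14.7/16.86 = 0.87189,
r · ln(z₂/z₀) = ln(z₁/z₀) ⇒ ln z₀ = (ln z₁ − r·ln z₂)/(1 − r)
ln z₀ = (2.39790 − 0.87189×4.27667) / 0.12811 = -10.3882
z₀ = exp(-10.3882) = 0.00003079 m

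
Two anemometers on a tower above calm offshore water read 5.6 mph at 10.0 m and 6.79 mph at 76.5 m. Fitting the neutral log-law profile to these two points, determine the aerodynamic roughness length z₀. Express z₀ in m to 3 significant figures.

Log law: V(z) ∝ ln(z/z₀). With r = V₁/V₂ = 5.6/6.79 = 0.82474,
r · ln(z₂/z₀) = ln(z₁/z₀) ⇒ ln z₀ = (ln z₁ − r·ln z₂)/(1 − r)
ln z₀ = (2.30259 − 0.82474×4.33729) / 0.17526 = -7.2725
z₀ = exp(-7.2725) = 0.0006944 m

z₀ ≈ 0.000694 m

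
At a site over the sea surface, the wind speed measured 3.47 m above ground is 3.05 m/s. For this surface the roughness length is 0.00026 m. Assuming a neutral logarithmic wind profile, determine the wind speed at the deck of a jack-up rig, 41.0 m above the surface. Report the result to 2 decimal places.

Log law: V(z) ∝ ln(z/z₀), so V₂/V₁ = ln(z₂/z₀) / ln(z₁/z₀).
ln(41.0/0.00026) = 11.9684, ln(3.47/0.00026) = 9.4990
V₂ = 3.05 × 11.9684/9.4990 = 3.05 × 1.2600 = 3.8429 m/s

3.84 m/s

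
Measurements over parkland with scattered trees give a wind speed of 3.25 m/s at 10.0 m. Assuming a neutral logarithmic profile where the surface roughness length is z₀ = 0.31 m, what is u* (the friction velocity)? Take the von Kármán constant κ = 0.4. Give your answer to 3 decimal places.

Log law: V(z) = (u*/κ) · ln(z/z₀) ⇒ u* = κ · V / ln(z/z₀)
u* = 0.4 × 3.25 / ln(10.0/0.31) = 0.4 × 3.25 / 3.4738
   = 1.3000 / 3.4738 = 0.3742 m/s

u* ≈ 0.374 m/s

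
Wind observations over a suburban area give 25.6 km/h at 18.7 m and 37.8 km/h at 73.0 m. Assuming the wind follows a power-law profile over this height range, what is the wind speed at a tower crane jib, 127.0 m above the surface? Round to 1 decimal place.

44.3 km/h

First find α: α = ln(V₂/V₁)/ln(z₂/z₁) = ln(37.8/25.6)/ln(73.0/18.7) = 0.38972/1.36194 = 0.2861
Extrapolate from 73.0 m to 127.0 m: V₃ = 37.8 × (127.0/73.0)^0.2861 = 37.8 × 1.1717 = 44.2899 km/h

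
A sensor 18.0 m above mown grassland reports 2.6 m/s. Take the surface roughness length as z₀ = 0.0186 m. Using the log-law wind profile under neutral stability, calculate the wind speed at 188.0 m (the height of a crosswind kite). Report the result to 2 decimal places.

3.49 m/s

Log law: V(z) ∝ ln(z/z₀), so V₂/V₁ = ln(z₂/z₀) / ln(z₁/z₀).
ln(188.0/0.0186) = 9.2210, ln(18.0/0.0186) = 6.8750
V₂ = 2.6 × 9.2210/6.8750 = 2.6 × 1.3412 = 3.4872 m/s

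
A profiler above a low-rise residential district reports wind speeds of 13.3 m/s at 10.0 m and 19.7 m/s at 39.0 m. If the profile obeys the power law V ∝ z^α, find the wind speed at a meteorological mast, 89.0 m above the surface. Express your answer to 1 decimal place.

First find α: α = ln(V₂/V₁)/ln(z₂/z₁) = ln(19.7/13.3)/ln(39.0/10.0) = 0.39285/1.36098 = 0.2887
Extrapolate from 39.0 m to 89.0 m: V₃ = 19.7 × (89.0/39.0)^0.2887 = 19.7 × 1.2689 = 24.9976 m/s

25.0 m/s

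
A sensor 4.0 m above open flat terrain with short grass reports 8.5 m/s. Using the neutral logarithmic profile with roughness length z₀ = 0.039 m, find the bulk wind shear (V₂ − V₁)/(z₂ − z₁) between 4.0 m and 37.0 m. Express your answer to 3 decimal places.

Log law: V₂ = V₁ · ln(z₂/z₀)/ln(z₁/z₀) = 8.5 × 6.8551/4.6305 = 12.5837 m/s
ΔV/Δz = (12.5837 − 8.5)/(37.0 − 4.0) = 4.0837/33.0000 = 0.12375 m/s/m

0.124 m/s/m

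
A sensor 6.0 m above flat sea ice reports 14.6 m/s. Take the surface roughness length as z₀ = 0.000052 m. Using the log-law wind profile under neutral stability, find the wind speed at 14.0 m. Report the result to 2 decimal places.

Log law: V(z) ∝ ln(z/z₀), so V₂/V₁ = ln(z₂/z₀) / ln(z₁/z₀).
ln(14.0/0.000052) = 12.5033, ln(6.0/0.000052) = 11.6560
V₂ = 14.6 × 12.5033/11.6560 = 14.6 × 1.0727 = 15.6613 m/s

15.66 m/s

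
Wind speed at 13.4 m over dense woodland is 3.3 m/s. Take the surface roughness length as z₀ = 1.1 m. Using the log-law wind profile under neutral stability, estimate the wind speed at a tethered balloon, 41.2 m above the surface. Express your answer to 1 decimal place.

4.8 m/s

Log law: V(z) ∝ ln(z/z₀), so V₂/V₁ = ln(z₂/z₀) / ln(z₁/z₀).
ln(41.2/1.1) = 3.6231, ln(13.4/1.1) = 2.4999
V₂ = 3.3 × 3.6231/2.4999 = 3.3 × 1.4493 = 4.7826 m/s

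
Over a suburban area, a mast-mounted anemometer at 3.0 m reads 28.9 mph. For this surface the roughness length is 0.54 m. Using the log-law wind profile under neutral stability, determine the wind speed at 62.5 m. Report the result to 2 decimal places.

80.08 mph

Log law: V(z) ∝ ln(z/z₀), so V₂/V₁ = ln(z₂/z₀) / ln(z₁/z₀).
ln(62.5/0.54) = 4.7514, ln(3.0/0.54) = 1.7148
V₂ = 28.9 × 4.7514/1.7148 = 28.9 × 2.7708 = 80.0759 mph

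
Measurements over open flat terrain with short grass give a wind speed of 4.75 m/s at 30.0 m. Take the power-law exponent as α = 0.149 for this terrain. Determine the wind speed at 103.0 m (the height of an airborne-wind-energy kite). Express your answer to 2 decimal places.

5.71 m/s

Power-law profile: V₂ = V₁ · (z₂/z₁)^α
V₂ = 4.75 × (103.0/30.0)^0.149 = 4.75 × (3.4333)^0.149
    = 4.75 × 1.2018 = 5.7084 m/s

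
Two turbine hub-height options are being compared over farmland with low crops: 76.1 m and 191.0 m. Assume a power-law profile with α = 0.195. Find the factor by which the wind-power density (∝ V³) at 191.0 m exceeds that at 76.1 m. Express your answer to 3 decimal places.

Speed ratio: V_B/V_A = (z_B/z_A)^α = (191.0/76.1)^0.195 = (2.5099)^0.195 = 1.19655
Power-density ratio: P_B/P_A = (V_B/V_A)³ = (1.19655)³ = 1.71315

1.713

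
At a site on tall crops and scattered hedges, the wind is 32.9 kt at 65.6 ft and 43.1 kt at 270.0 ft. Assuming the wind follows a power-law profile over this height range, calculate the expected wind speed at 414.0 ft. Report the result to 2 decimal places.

46.76 kt

First find α: α = ln(V₂/V₁)/ln(z₂/z₁) = ln(43.1/32.9)/ln(270.0/65.6) = 0.27005/1.41485 = 0.1909
Extrapolate from 270.0 ft to 414.0 ft: V₃ = 43.1 × (414.0/270.0)^0.1909 = 43.1 × 1.0850 = 46.7638 kt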